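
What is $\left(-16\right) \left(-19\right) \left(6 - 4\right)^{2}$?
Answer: $1216$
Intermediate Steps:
$\left(-16\right) \left(-19\right) \left(6 - 4\right)^{2} = 304 \cdot 2^{2} = 304 \cdot 4 = 1216$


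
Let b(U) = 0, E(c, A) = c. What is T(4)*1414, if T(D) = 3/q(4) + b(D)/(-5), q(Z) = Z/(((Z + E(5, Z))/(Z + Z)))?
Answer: 19089/16 ≈ 1193.1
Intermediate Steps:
q(Z) = 2*Z²/(5 + Z) (q(Z) = Z/(((Z + 5)/(Z + Z))) = Z/(((5 + Z)/((2*Z)))) = Z/(((5 + Z)*(1/(2*Z)))) = Z/(((5 + Z)/(2*Z))) = Z*(2*Z/(5 + Z)) = 2*Z²/(5 + Z))
T(D) = 27/32 (T(D) = 3/((2*4²/(5 + 4))) + 0/(-5) = 3/((2*16/9)) + 0*(-⅕) = 3/((2*16*(⅑))) + 0 = 3/(32/9) + 0 = 3*(9/32) + 0 = 27/32 + 0 = 27/32)
T(4)*1414 = (27/32)*1414 = 19089/16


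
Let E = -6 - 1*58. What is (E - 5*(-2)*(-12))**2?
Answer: 33856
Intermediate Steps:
E = -64 (E = -6 - 58 = -64)
(E - 5*(-2)*(-12))**2 = (-64 - 5*(-2)*(-12))**2 = (-64 + 10*(-12))**2 = (-64 - 120)**2 = (-184)**2 = 33856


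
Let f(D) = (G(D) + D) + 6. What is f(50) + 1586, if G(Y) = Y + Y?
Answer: 1742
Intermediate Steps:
G(Y) = 2*Y
f(D) = 6 + 3*D (f(D) = (2*D + D) + 6 = 3*D + 6 = 6 + 3*D)
f(50) + 1586 = (6 + 3*50) + 1586 = (6 + 150) + 1586 = 156 + 1586 = 1742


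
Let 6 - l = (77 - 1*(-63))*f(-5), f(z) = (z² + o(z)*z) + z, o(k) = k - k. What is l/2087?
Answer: -2794/2087 ≈ -1.3388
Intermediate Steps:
o(k) = 0
f(z) = z + z² (f(z) = (z² + 0*z) + z = (z² + 0) + z = z² + z = z + z²)
l = -2794 (l = 6 - (77 - 1*(-63))*(-5*(1 - 5)) = 6 - (77 + 63)*(-5*(-4)) = 6 - 140*20 = 6 - 1*2800 = 6 - 2800 = -2794)
l/2087 = -2794/2087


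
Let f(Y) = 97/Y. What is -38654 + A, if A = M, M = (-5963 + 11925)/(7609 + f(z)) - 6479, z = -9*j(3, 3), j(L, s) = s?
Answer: -4633860022/102673 ≈ -45132.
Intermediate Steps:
z = -27 (z = -9*3 = -27)
M = -665137880/102673 (M = (-5963 + 11925)/(7609 + 97/(-27)) - 6479 = 5962/(7609 + 97*(-1/27)) - 6479 = 5962/(7609 - 97/27) - 6479 = 5962/(205346/27) - 6479 = 5962*(27/205346) - 6479 = 80487/102673 - 6479 = -665137880/102673 ≈ -6478.2)
A = -665137880/102673 ≈ -6478.2
-38654 + A = -38654 - 665137880/102673 = -4633860022/102673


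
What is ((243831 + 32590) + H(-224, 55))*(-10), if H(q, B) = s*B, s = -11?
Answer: -2758160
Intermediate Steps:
H(q, B) = -11*B
((243831 + 32590) + H(-224, 55))*(-10) = ((243831 + 32590) - 11*55)*(-10) = (276421 - 605)*(-10) = 275816*(-10) = -2758160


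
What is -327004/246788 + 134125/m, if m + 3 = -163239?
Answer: -21620306867/10071541674 ≈ -2.1467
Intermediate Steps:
m = -163242 (m = -3 - 163239 = -163242)
-327004/246788 + 134125/m = -327004/246788 + 134125/(-163242) = -327004*1/246788 + 134125*(-1/163242) = -81751/61697 - 134125/163242 = -21620306867/10071541674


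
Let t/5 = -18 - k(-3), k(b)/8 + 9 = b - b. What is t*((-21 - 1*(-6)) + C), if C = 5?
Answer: -2700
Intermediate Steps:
k(b) = -72 (k(b) = -72 + 8*(b - b) = -72 + 8*0 = -72 + 0 = -72)
t = 270 (t = 5*(-18 - 1*(-72)) = 5*(-18 + 72) = 5*54 = 270)
t*((-21 - 1*(-6)) + C) = 270*((-21 - 1*(-6)) + 5) = 270*((-21 + 6) + 5) = 270*(-15 + 5) = 270*(-10) = -2700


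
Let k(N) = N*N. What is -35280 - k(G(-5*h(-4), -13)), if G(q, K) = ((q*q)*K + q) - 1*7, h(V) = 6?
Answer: -137792449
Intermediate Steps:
G(q, K) = -7 + q + K*q² (G(q, K) = (q²*K + q) - 7 = (K*q² + q) - 7 = (q + K*q²) - 7 = -7 + q + K*q²)
k(N) = N²
-35280 - k(G(-5*h(-4), -13)) = -35280 - (-7 - 5*6 - 13*(-5*6)²)² = -35280 - (-7 - 30 - 13*(-30)²)² = -35280 - (-7 - 30 - 13*900)² = -35280 - (-7 - 30 - 11700)² = -35280 - 1*(-11737)² = -35280 - 1*137757169 = -35280 - 137757169 = -137792449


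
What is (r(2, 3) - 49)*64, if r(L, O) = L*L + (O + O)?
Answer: -2496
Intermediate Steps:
r(L, O) = L**2 + 2*O
(r(2, 3) - 49)*64 = ((2**2 + 2*3) - 49)*64 = ((4 + 6) - 49)*64 = (10 - 49)*64 = -39*64 = -2496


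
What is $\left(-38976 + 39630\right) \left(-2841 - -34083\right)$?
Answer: $20432268$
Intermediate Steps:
$\left(-38976 + 39630\right) \left(-2841 - -34083\right) = 654 \left(-2841 + 34083\right) = 654 \cdot 31242 = 20432268$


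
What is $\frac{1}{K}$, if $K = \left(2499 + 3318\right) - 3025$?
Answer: $\frac{1}{2792} \approx 0.00035817$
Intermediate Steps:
$K = 2792$ ($K = 5817 - 3025 = 2792$)
$\frac{1}{K} = \frac{1}{2792}$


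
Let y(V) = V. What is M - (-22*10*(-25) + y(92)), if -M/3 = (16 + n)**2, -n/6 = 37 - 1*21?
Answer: -24792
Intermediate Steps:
n = -96 (n = -6*(37 - 1*21) = -6*(37 - 21) = -6*16 = -96)
M = -19200 (M = -3*(16 - 96)**2 = -3*(-80)**2 = -3*6400 = -19200)
M - (-22*10*(-25) + y(92)) = -19200 - (-22*10*(-25) + 92) = -19200 - (-220*(-25) + 92) = -19200 - (5500 + 92) = -19200 - 1*5592 = -19200 - 5592 = -24792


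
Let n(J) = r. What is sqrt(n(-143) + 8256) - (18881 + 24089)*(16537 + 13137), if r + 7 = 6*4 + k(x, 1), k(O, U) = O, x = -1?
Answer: -1275091780 + 4*sqrt(517) ≈ -1.2751e+9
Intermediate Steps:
r = 16 (r = -7 + (6*4 - 1) = -7 + (24 - 1) = -7 + 23 = 16)
n(J) = 16
sqrt(n(-143) + 8256) - (18881 + 24089)*(16537 + 13137) = sqrt(16 + 8256) - (18881 + 24089)*(16537 + 13137) = sqrt(8272) - 42970*29674 = 4*sqrt(517) - 1*1275091780 = 4*sqrt(517) - 1275091780 = -1275091780 + 4*sqrt(517)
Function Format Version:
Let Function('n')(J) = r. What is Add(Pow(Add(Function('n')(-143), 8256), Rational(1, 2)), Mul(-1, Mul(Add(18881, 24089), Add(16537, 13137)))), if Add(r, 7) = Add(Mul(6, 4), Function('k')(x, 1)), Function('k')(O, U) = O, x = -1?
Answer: Add(-1275091780, Mul(4, Pow(517, Rational(1, 2)))) ≈ -1.2751e+9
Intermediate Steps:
r = 16 (r = Add(-7, Add(Mul(6, 4), -1)) = Add(-7, Add(24, -1)) = Add(-7, 23) = 16)
Function('n')(J) = 16
Add(Pow(Add(Function('n')(-143), 8256), Rational(1, 2)), Mul(-1, Mul(Add(18881, 24089), Add(16537, 13137)))) = Add(Pow(Add(16, 8256), Rational(1, 2)), Mul(-1, Mul(Add(18881, 24089), Add(16537, 13137)))) = Add(Pow(8272, Rational(1, 2)), Mul(-1, Mul(42970, 29674))) = Add(Mul(4, Pow(517, Rational(1, 2))), Mul(-1, 1275091780)) = Add(Mul(4, Pow(517, Rational(1, 2))), -1275091780) = Add(-1275091780, Mul(4, Pow(517, Rational(1, 2))))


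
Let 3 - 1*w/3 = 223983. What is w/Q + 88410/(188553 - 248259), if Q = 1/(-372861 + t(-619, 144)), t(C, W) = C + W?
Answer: 2496301808185105/9951 ≈ 2.5086e+11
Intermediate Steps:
w = -671940 (w = 9 - 3*223983 = 9 - 671949 = -671940)
Q = -1/373336 (Q = 1/(-372861 + (-619 + 144)) = 1/(-372861 - 475) = 1/(-373336) = -1/373336 ≈ -2.6786e-6)
w/Q + 88410/(188553 - 248259) = -671940/(-1/373336) + 88410/(188553 - 248259) = -671940*(-373336) + 88410/(-59706) = 250859391840 + 88410*(-1/59706) = 250859391840 - 14735/9951 = 2496301808185105/9951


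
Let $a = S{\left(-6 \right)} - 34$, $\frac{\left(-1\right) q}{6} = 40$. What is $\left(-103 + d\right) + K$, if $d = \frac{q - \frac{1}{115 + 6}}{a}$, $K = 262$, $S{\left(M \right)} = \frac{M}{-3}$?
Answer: $\frac{644689}{3872} \approx 166.5$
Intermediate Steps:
$S{\left(M \right)} = - \frac{M}{3}$ ($S{\left(M \right)} = M \left(- \frac{1}{3}\right) = - \frac{M}{3}$)
$q = -240$ ($q = \left(-6\right) 40 = -240$)
$a = -32$ ($a = \left(- \frac{1}{3}\right) \left(-6\right) - 34 = 2 - 34 = -32$)
$d = \frac{29041}{3872}$ ($d = \frac{-240 - \frac{1}{115 + 6}}{-32} = \left(-240 - \frac{1}{121}\right) \left(- \frac{1}{32}\right) = \left(- \frac{29041}{121}\right) \left(- \frac{1}{32}\right) = \frac{29041}{3872} \approx 7.5003$)
$\left(-103 + d\right) + K = \left(-103 + \frac{29041}{3872}\right) + 262 = - \frac{369775}{3872} + 262 = \frac{644689}{3872}$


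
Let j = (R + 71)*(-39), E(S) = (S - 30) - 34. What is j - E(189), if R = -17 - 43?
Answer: -554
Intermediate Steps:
R = -60
E(S) = -64 + S (E(S) = (-30 + S) - 34 = -64 + S)
j = -429 (j = (-60 + 71)*(-39) = 11*(-39) = -429)
j - E(189) = -429 - (-64 + 189) = -429 - 1*125 = -429 - 125 = -554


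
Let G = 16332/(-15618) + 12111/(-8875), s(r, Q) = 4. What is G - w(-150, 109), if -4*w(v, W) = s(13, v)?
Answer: -32581058/23101625 ≈ -1.4103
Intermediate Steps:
w(v, W) = -1 (w(v, W) = -¼*4 = -1)
G = -55682683/23101625 (G = 16332*(-1/15618) + 12111*(-1/8875) = -2722/2603 - 12111/8875 = -55682683/23101625 ≈ -2.4103)
G - w(-150, 109) = -55682683/23101625 - 1*(-1) = -55682683/23101625 + 1 = -32581058/23101625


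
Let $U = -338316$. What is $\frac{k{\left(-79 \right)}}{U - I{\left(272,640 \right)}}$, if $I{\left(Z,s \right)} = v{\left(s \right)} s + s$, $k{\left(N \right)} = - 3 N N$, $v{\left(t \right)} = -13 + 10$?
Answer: $\frac{18723}{337036} \approx 0.055552$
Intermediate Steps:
$v{\left(t \right)} = -3$
$k{\left(N \right)} = - 3 N^{2}$
$I{\left(Z,s \right)} = - 2 s$ ($I{\left(Z,s \right)} = - 3 s + s = - 2 s$)
$\frac{k{\left(-79 \right)}}{U - I{\left(272,640 \right)}} = \frac{\left(-3\right) \left(-79\right)^{2}}{-338316 - \left(-2\right) 640} = \frac{\left(-3\right) 6241}{-338316 - -1280} = - \frac{18723}{-338316 + 1280} = - \frac{18723}{-337036} = \left(-18723\right) \left(- \frac{1}{337036}\right) = \frac{18723}{337036}$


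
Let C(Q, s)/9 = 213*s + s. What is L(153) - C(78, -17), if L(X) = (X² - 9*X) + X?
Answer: 54927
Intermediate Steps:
C(Q, s) = 1926*s (C(Q, s) = 9*(213*s + s) = 9*(214*s) = 1926*s)
L(X) = X² - 8*X
L(153) - C(78, -17) = 153*(-8 + 153) - 1926*(-17) = 153*145 - 1*(-32742) = 22185 + 32742 = 54927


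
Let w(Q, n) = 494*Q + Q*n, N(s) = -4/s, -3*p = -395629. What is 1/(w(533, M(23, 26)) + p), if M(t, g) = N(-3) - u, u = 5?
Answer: 1/393224 ≈ 2.5431e-6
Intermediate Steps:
p = 395629/3 (p = -1/3*(-395629) = 395629/3 ≈ 1.3188e+5)
M(t, g) = -11/3 (M(t, g) = -4/(-3) - 1*5 = -4*(-1/3) - 5 = 4/3 - 5 = -11/3)
1/(w(533, M(23, 26)) + p) = 1/(533*(494 - 11/3) + 395629/3) = 1/(533*(1471/3) + 395629/3) = 1/(784043/3 + 395629/3) = 1/393224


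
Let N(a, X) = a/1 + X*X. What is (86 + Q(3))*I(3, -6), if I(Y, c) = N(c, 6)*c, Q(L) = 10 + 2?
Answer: -17640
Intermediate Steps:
Q(L) = 12
N(a, X) = a + X² (N(a, X) = 1*a + X² = a + X²)
I(Y, c) = c*(36 + c) (I(Y, c) = (c + 6²)*c = (c + 36)*c = (36 + c)*c = c*(36 + c))
(86 + Q(3))*I(3, -6) = (86 + 12)*(-6*(36 - 6)) = 98*(-6*30) = 98*(-180) = -17640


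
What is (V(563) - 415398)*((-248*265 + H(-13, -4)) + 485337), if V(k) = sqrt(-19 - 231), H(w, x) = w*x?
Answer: -174329663262 + 2098345*I*sqrt(10) ≈ -1.7433e+11 + 6.6356e+6*I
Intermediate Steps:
V(k) = 5*I*sqrt(10) (V(k) = sqrt(-250) = 5*I*sqrt(10))
(V(563) - 415398)*((-248*265 + H(-13, -4)) + 485337) = (5*I*sqrt(10) - 415398)*((-248*265 - 13*(-4)) + 485337) = (-415398 + 5*I*sqrt(10))*((-65720 + 52) + 485337) = (-415398 + 5*I*sqrt(10))*(-65668 + 485337) = (-415398 + 5*I*sqrt(10))*419669 = -174329663262 + 2098345*I*sqrt(10)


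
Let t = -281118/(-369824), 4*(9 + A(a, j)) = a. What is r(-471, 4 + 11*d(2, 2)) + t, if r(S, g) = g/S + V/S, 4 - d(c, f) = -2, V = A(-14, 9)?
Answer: 55570849/87093552 ≈ 0.63806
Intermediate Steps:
A(a, j) = -9 + a/4
V = -25/2 (V = -9 + (¼)*(-14) = -9 - 7/2 = -25/2 ≈ -12.500)
d(c, f) = 6 (d(c, f) = 4 - 1*(-2) = 4 + 2 = 6)
r(S, g) = -25/(2*S) + g/S (r(S, g) = g/S - 25/(2*S) = -25/(2*S) + g/S)
t = 140559/184912 (t = -281118*(-1/369824) = 140559/184912 ≈ 0.76014)
r(-471, 4 + 11*d(2, 2)) + t = (-25/2 + (4 + 11*6))/(-471) + 140559/184912 = -(-25/2 + (4 + 66))/471 + 140559/184912 = -(-25/2 + 70)/471 + 140559/184912 = -1/471*115/2 + 140559/184912 = -115/942 + 140559/184912 = 55570849/87093552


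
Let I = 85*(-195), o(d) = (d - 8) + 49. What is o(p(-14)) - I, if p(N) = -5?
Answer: 16611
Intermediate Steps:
o(d) = 41 + d (o(d) = (-8 + d) + 49 = 41 + d)
I = -16575
o(p(-14)) - I = (41 - 5) - 1*(-16575) = 36 + 16575 = 16611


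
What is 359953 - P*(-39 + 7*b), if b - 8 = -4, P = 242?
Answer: 362615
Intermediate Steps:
b = 4 (b = 8 - 4 = 4)
359953 - P*(-39 + 7*b) = 359953 - 242*(-39 + 7*4) = 359953 - 242*(-39 + 28) = 359953 - 242*(-11) = 359953 - 1*(-2662) = 359953 + 2662 = 362615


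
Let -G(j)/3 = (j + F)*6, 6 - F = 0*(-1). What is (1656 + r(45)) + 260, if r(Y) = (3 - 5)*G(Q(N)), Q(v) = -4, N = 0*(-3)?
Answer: 1988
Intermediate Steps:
F = 6 (F = 6 - 0*(-1) = 6 - 1*0 = 6 + 0 = 6)
N = 0
G(j) = -108 - 18*j (G(j) = -3*(j + 6)*6 = -3*(6 + j)*6 = -3*(36 + 6*j) = -108 - 18*j)
r(Y) = 72 (r(Y) = (3 - 5)*(-108 - 18*(-4)) = -2*(-108 + 72) = -2*(-36) = 72)
(1656 + r(45)) + 260 = (1656 + 72) + 260 = 1728 + 260 = 1988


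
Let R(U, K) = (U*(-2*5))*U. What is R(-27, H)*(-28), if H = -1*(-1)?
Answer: 204120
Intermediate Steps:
H = 1
R(U, K) = -10*U² (R(U, K) = (U*(-10))*U = (-10*U)*U = -10*U²)
R(-27, H)*(-28) = -10*(-27)²*(-28) = -10*729*(-28) = -7290*(-28) = 204120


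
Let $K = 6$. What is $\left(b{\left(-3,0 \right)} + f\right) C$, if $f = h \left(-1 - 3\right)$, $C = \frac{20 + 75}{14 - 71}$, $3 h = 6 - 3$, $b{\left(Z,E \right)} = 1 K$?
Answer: $- \frac{10}{3} \approx -3.3333$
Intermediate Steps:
$b{\left(Z,E \right)} = 6$ ($b{\left(Z,E \right)} = 1 \cdot 6 = 6$)
$h = 1$ ($h = \frac{6 - 3}{3} = \frac{1}{3} \cdot 3 = 1$)
$C = - \frac{5}{3}$ ($C = \frac{95}{-57} = 95 \left(- \frac{1}{57}\right) = - \frac{5}{3} \approx -1.6667$)
$f = -4$ ($f = 1 \left(-1 - 3\right) = 1 \left(-4\right) = -4$)
$\left(b{\left(-3,0 \right)} + f\right) C = \left(6 - 4\right) \left(- \frac{5}{3}\right) = 2 \left(- \frac{5}{3}\right) = - \frac{10}{3}$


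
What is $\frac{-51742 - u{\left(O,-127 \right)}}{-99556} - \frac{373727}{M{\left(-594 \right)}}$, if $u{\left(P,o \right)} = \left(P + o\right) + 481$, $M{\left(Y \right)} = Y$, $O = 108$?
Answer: $\frac{9309443597}{14784066} \approx 629.69$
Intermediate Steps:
$u{\left(P,o \right)} = 481 + P + o$
$\frac{-51742 - u{\left(O,-127 \right)}}{-99556} - \frac{373727}{M{\left(-594 \right)}} = \frac{-51742 - \left(481 + 108 - 127\right)}{-99556} - \frac{373727}{-594} = \left(-51742 - 462\right) \left(- \frac{1}{99556}\right) - - \frac{373727}{594} = \left(-51742 - 462\right) \left(- \frac{1}{99556}\right) + \frac{373727}{594} = \left(-52204\right) \left(- \frac{1}{99556}\right) + \frac{373727}{594} = \frac{13051}{24889} + \frac{373727}{594} = \frac{9309443597}{14784066}$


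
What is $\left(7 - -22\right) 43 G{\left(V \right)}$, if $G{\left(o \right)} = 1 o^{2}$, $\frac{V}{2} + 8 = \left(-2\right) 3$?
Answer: $977648$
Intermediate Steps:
$V = -28$ ($V = -16 + 2 \left(\left(-2\right) 3\right) = -16 + 2 \left(-6\right) = -16 - 12 = -28$)
$G{\left(o \right)} = o^{2}$
$\left(7 - -22\right) 43 G{\left(V \right)} = \left(7 - -22\right) 43 \left(-28\right)^{2} = \left(7 + 22\right) 43 \cdot 784 = 29 \cdot 43 \cdot 784 = 1247 \cdot 784 = 977648$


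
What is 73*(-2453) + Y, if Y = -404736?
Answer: -583805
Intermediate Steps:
73*(-2453) + Y = 73*(-2453) - 404736 = -179069 - 404736 = -583805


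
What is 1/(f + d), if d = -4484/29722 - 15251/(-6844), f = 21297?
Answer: 101708684/2166301144011 ≈ 4.6950e-5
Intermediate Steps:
d = 211300863/101708684 (d = -4484*1/29722 - 15251*(-1/6844) = -2242/14861 + 15251/6844 = 211300863/101708684 ≈ 2.0775)
1/(f + d) = 1/(21297 + 211300863/101708684) = 1/(2166301144011/101708684) = 101708684/2166301144011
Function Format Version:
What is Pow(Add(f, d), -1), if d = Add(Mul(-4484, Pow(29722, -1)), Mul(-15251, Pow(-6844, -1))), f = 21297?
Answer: Rational(101708684, 2166301144011) ≈ 4.6950e-5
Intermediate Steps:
d = Rational(211300863, 101708684) (d = Add(Mul(-4484, Rational(1, 29722)), Mul(-15251, Rational(-1, 6844))) = Add(Rational(-2242, 14861), Rational(15251, 6844)) = Rational(211300863, 101708684) ≈ 2.0775)
Pow(Add(f, d), -1) = Pow(Add(21297, Rational(211300863, 101708684)), -1) = Pow(Rational(2166301144011, 101708684), -1) = Rational(101708684, 2166301144011)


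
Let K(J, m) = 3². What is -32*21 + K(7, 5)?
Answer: -663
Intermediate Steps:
K(J, m) = 9
-32*21 + K(7, 5) = -32*21 + 9 = -672 + 9 = -663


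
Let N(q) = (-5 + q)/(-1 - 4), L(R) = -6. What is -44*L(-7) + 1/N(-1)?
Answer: 1589/6 ≈ 264.83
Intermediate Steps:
N(q) = 1 - q/5 (N(q) = (-5 + q)/(-5) = (-5 + q)*(-⅕) = 1 - q/5)
-44*L(-7) + 1/N(-1) = -44*(-6) + 1/(1 - ⅕*(-1)) = 264 + 1/(1 + ⅕) = 264 + 1/(6/5) = 264 + ⅚ = 1589/6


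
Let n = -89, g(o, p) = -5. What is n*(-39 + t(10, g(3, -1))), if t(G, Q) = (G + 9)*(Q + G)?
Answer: -4984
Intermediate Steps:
t(G, Q) = (9 + G)*(G + Q)
n*(-39 + t(10, g(3, -1))) = -89*(-39 + (10² + 9*10 + 9*(-5) + 10*(-5))) = -89*(-39 + (100 + 90 - 45 - 50)) = -89*(-39 + 95) = -89*56 = -4984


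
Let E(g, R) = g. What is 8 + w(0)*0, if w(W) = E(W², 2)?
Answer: 8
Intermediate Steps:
w(W) = W²
8 + w(0)*0 = 8 + 0²*0 = 8 + 0*0 = 8 + 0 = 8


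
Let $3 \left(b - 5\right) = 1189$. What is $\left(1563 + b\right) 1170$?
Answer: $2298270$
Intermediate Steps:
$b = \frac{1204}{3}$ ($b = 5 + \frac{1}{3} \cdot 1189 = 5 + \frac{1189}{3} = \frac{1204}{3} \approx 401.33$)
$\left(1563 + b\right) 1170 = \left(1563 + \frac{1204}{3}\right) 1170 = \frac{5893}{3} \cdot 1170 = 2298270$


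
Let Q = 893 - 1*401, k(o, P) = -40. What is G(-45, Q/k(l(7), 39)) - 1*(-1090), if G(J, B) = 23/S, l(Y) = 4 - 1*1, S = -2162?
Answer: 102459/94 ≈ 1090.0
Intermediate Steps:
l(Y) = 3 (l(Y) = 4 - 1 = 3)
Q = 492 (Q = 893 - 401 = 492)
G(J, B) = -1/94 (G(J, B) = 23/(-2162) = 23*(-1/2162) = -1/94)
G(-45, Q/k(l(7), 39)) - 1*(-1090) = -1/94 - 1*(-1090) = -1/94 + 1090 = 102459/94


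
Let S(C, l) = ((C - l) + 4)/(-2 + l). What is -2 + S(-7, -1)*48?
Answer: 30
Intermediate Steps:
S(C, l) = (4 + C - l)/(-2 + l)
-2 + S(-7, -1)*48 = -2 + ((4 - 7 - 1*(-1))/(-2 - 1))*48 = -2 + ((4 - 7 + 1)/(-3))*48 = -2 - ⅓*(-2)*48 = -2 + (⅔)*48 = -2 + 32 = 30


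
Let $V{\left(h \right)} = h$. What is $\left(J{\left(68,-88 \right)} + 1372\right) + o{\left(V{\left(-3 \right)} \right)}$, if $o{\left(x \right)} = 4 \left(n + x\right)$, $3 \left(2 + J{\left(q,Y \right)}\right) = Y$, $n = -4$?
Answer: $\frac{3938}{3} \approx 1312.7$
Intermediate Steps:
$J{\left(q,Y \right)} = -2 + \frac{Y}{3}$
$o{\left(x \right)} = -16 + 4 x$ ($o{\left(x \right)} = 4 \left(-4 + x\right) = -16 + 4 x$)
$\left(J{\left(68,-88 \right)} + 1372\right) + o{\left(V{\left(-3 \right)} \right)} = \left(\left(-2 + \frac{1}{3} \left(-88\right)\right) + 1372\right) + \left(-16 + 4 \left(-3\right)\right) = \left(\left(-2 - \frac{88}{3}\right) + 1372\right) - 28 = \left(- \frac{94}{3} + 1372\right) - 28 = \frac{4022}{3} - 28 = \frac{3938}{3}$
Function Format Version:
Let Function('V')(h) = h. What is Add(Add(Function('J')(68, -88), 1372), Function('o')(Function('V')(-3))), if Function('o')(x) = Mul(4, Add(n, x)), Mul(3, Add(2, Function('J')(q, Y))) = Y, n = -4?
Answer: Rational(3938, 3) ≈ 1312.7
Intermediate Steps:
Function('J')(q, Y) = Add(-2, Mul(Rational(1, 3), Y))
Function('o')(x) = Add(-16, Mul(4, x)) (Function('o')(x) = Mul(4, Add(-4, x)) = Add(-16, Mul(4, x)))
Add(Add(Function('J')(68, -88), 1372), Function('o')(Function('V')(-3))) = Add(Add(Add(-2, Mul(Rational(1, 3), -88)), 1372), Add(-16, Mul(4, -3))) = Add(Add(Add(-2, Rational(-88, 3)), 1372), Add(-16, -12)) = Add(Add(Rational(-94, 3), 1372), -28) = Add(Rational(4022, 3), -28) = Rational(3938, 3)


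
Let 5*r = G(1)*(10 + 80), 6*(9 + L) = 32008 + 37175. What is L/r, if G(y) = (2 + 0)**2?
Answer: 7681/48 ≈ 160.02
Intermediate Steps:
L = 23043/2 (L = -9 + (32008 + 37175)/6 = -9 + (1/6)*69183 = -9 + 23061/2 = 23043/2 ≈ 11522.)
G(y) = 4 (G(y) = 2**2 = 4)
r = 72 (r = (4*(10 + 80))/5 = (4*90)/5 = (1/5)*360 = 72)
L/r = (23043/2)/72 = (23043/2)*(1/72) = 7681/48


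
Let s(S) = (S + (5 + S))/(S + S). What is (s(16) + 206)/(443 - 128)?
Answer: 947/1440 ≈ 0.65764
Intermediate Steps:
s(S) = (5 + 2*S)/(2*S) (s(S) = (5 + 2*S)/((2*S)) = (5 + 2*S)*(1/(2*S)) = (5 + 2*S)/(2*S))
(s(16) + 206)/(443 - 128) = ((5/2 + 16)/16 + 206)/(443 - 128) = ((1/16)*(37/2) + 206)/315 = (37/32 + 206)*(1/315) = (6629/32)*(1/315) = 947/1440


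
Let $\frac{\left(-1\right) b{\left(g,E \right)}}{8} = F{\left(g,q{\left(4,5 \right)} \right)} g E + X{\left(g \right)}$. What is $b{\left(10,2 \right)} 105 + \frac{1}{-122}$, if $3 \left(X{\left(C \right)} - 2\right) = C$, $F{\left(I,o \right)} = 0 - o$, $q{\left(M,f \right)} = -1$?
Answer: $- \frac{2596161}{122} \approx -21280.0$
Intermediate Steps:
$F{\left(I,o \right)} = - o$
$X{\left(C \right)} = 2 + \frac{C}{3}$
$b{\left(g,E \right)} = -16 - \frac{8 g}{3} - 8 E g$ ($b{\left(g,E \right)} = - 8 \left(\left(-1\right) \left(-1\right) g E + \left(2 + \frac{g}{3}\right)\right) = - 8 \left(1 g E + \left(2 + \frac{g}{3}\right)\right) = - 8 \left(g E + \left(2 + \frac{g}{3}\right)\right) = - 8 \left(E g + \left(2 + \frac{g}{3}\right)\right) = - 8 \left(2 + \frac{g}{3} + E g\right) = -16 - \frac{8 g}{3} - 8 E g$)
$b{\left(10,2 \right)} 105 + \frac{1}{-122} = \left(-16 - \frac{80}{3} - 16 \cdot 10\right) 105 + \frac{1}{-122} = \left(-16 - \frac{80}{3} - 160\right) 105 - \frac{1}{122} = \left(- \frac{608}{3}\right) 105 - \frac{1}{122} = -21280 - \frac{1}{122} = - \frac{2596161}{122}$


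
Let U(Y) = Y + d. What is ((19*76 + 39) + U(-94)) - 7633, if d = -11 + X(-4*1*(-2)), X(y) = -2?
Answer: -6257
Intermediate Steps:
d = -13 (d = -11 - 2 = -13)
U(Y) = -13 + Y (U(Y) = Y - 13 = -13 + Y)
((19*76 + 39) + U(-94)) - 7633 = ((19*76 + 39) + (-13 - 94)) - 7633 = ((1444 + 39) - 107) - 7633 = (1483 - 107) - 7633 = 1376 - 7633 = -6257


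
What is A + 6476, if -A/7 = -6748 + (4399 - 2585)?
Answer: 41014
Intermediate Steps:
A = 34538 (A = -7*(-6748 + (4399 - 2585)) = -7*(-6748 + 1814) = -7*(-4934) = 34538)
A + 6476 = 34538 + 6476 = 41014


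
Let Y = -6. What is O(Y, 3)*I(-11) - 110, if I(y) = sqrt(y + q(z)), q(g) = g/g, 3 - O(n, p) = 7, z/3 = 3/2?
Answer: -110 - 4*I*sqrt(10) ≈ -110.0 - 12.649*I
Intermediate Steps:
z = 9/2 (z = 3*(3/2) = 9/2 ≈ 4.5000)
O(n, p) = -4 (O(n, p) = 3 - 1*7 = 3 - 7 = -4)
q(g) = 1
I(y) = sqrt(1 + y) (I(y) = sqrt(y + 1) = sqrt(1 + y))
O(Y, 3)*I(-11) - 110 = -4*sqrt(1 - 11) - 110 = -4*I*sqrt(10) - 110 = -110 - 4*I*sqrt(10)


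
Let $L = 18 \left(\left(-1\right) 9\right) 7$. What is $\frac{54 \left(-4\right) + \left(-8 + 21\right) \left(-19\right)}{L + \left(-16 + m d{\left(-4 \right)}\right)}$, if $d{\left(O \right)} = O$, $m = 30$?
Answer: $\frac{463}{1270} \approx 0.36457$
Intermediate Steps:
$L = -1134$ ($L = 18 \left(-9\right) 7 = \left(-162\right) 7 = -1134$)
$\frac{54 \left(-4\right) + \left(-8 + 21\right) \left(-19\right)}{L + \left(-16 + m d{\left(-4 \right)}\right)} = \frac{54 \left(-4\right) + \left(-8 + 21\right) \left(-19\right)}{-1134 + \left(-16 + 30 \left(-4\right)\right)} = \frac{-216 + 13 \left(-19\right)}{-1134 - 136} = \frac{-216 - 247}{-1134 - 136} = - \frac{463}{-1270} = \left(-463\right) \left(- \frac{1}{1270}\right) = \frac{463}{1270}$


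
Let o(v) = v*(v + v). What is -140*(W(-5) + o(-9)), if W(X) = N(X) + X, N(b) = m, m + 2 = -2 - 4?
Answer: -20860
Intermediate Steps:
m = -8 (m = -2 + (-2 - 4) = -2 - 6 = -8)
o(v) = 2*v**2 (o(v) = v*(2*v) = 2*v**2)
N(b) = -8
W(X) = -8 + X
-140*(W(-5) + o(-9)) = -140*((-8 - 5) + 2*(-9)**2) = -140*(-13 + 2*81) = -140*(-13 + 162) = -140*149 = -20860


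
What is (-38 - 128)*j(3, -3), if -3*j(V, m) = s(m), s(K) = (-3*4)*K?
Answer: 1992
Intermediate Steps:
s(K) = -12*K
j(V, m) = 4*m (j(V, m) = -(-4)*m = 4*m)
(-38 - 128)*j(3, -3) = (-38 - 128)*(4*(-3)) = -166*(-12) = 1992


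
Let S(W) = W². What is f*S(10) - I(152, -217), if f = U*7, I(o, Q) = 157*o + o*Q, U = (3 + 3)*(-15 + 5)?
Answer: -32880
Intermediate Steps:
U = -60 (U = 6*(-10) = -60)
I(o, Q) = 157*o + Q*o
f = -420 (f = -60*7 = -420)
f*S(10) - I(152, -217) = -420*10² - 152*(157 - 217) = -420*100 - 152*(-60) = -42000 - 1*(-9120) = -42000 + 9120 = -32880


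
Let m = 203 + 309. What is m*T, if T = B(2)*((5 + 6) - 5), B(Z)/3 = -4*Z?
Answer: -73728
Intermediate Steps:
m = 512
B(Z) = -12*Z (B(Z) = 3*(-4*Z) = -12*Z)
T = -144 (T = (-12*2)*((5 + 6) - 5) = -24*(11 - 5) = -24*6 = -144)
m*T = 512*(-144) = -73728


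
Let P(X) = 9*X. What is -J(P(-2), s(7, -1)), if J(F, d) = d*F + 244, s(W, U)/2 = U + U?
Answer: -316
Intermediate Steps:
s(W, U) = 4*U (s(W, U) = 2*(U + U) = 2*(2*U) = 4*U)
J(F, d) = 244 + F*d (J(F, d) = F*d + 244 = 244 + F*d)
-J(P(-2), s(7, -1)) = -(244 + (9*(-2))*(4*(-1))) = -(244 - 18*(-4)) = -(244 + 72) = -1*316 = -316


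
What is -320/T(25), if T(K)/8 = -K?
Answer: 8/5 ≈ 1.6000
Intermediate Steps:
T(K) = -8*K (T(K) = 8*(-K) = -8*K)
-320/T(25) = -320/((-8*25)) = -320/(-200) = -320*(-1/200) = 8/5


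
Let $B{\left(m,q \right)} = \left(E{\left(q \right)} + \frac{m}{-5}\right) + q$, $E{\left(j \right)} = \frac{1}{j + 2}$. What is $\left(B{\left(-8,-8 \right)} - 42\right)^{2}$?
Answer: $\frac{2122849}{900} \approx 2358.7$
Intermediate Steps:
$E{\left(j \right)} = \frac{1}{2 + j}$
$B{\left(m,q \right)} = q + \frac{1}{2 + q} - \frac{m}{5}$ ($B{\left(m,q \right)} = \left(\frac{1}{2 + q} + \frac{m}{-5}\right) + q = \left(\frac{1}{2 + q} + m \left(- \frac{1}{5}\right)\right) + q = \left(\frac{1}{2 + q} - \frac{m}{5}\right) + q = q + \frac{1}{2 + q} - \frac{m}{5}$)
$\left(B{\left(-8,-8 \right)} - 42\right)^{2} = \left(\frac{5 + \left(2 - 8\right) \left(\left(-1\right) \left(-8\right) + 5 \left(-8\right)\right)}{5 \left(2 - 8\right)} - 42\right)^{2} = \left(\frac{5 - 6 \left(8 - 40\right)}{5 \left(-6\right)} - 42\right)^{2} = \left(\frac{1}{5} \left(- \frac{1}{6}\right) \left(5 - -192\right) - 42\right)^{2} = \left(\frac{1}{5} \left(- \frac{1}{6}\right) \left(5 + 192\right) - 42\right)^{2} = \left(\frac{1}{5} \left(- \frac{1}{6}\right) 197 - 42\right)^{2} = \left(- \frac{197}{30} - 42\right)^{2} = \left(- \frac{1457}{30}\right)^{2} = \frac{2122849}{900}$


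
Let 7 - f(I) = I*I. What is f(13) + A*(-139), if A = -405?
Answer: 56133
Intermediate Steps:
f(I) = 7 - I**2 (f(I) = 7 - I*I = 7 - I**2)
f(13) + A*(-139) = (7 - 1*13**2) - 405*(-139) = (7 - 1*169) + 56295 = (7 - 169) + 56295 = -162 + 56295 = 56133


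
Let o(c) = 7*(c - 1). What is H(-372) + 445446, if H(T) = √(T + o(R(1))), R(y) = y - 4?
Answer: 445446 + 20*I ≈ 4.4545e+5 + 20.0*I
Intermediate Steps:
R(y) = -4 + y
o(c) = -7 + 7*c (o(c) = 7*(-1 + c) = -7 + 7*c)
H(T) = √(-28 + T) (H(T) = √(T + (-7 + 7*(-4 + 1))) = √(T + (-7 + 7*(-3))) = √(T + (-7 - 21)) = √(T - 28) = √(-28 + T))
H(-372) + 445446 = √(-28 - 372) + 445446 = √(-400) + 445446 = 20*I + 445446 = 445446 + 20*I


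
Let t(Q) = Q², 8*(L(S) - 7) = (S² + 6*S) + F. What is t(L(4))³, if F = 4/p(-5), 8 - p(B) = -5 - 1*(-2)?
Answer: 346318142640625/113379904 ≈ 3.0545e+6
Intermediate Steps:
p(B) = 11 (p(B) = 8 - (-5 - 1*(-2)) = 8 - (-5 + 2) = 8 - 1*(-3) = 8 + 3 = 11)
F = 4/11 ≈ 0.36364
L(S) = 155/22 + S²/8 + 3*S/4 (L(S) = 7 + ((S² + 6*S) + 4/11)/8 = 7 + (4/11 + S² + 6*S)/8 = 7 + (1/22 + S²/8 + 3*S/4) = 155/22 + S²/8 + 3*S/4)
t(L(4))³ = ((155/22 + (⅛)*4² + (¾)*4)²)³ = ((155/22 + (⅛)*16 + 3)²)³ = ((155/22 + 2 + 3)²)³ = ((265/22)²)³ = (70225/484)³ = 346318142640625/113379904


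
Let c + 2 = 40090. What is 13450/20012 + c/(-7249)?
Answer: -352371003/72533494 ≈ -4.8580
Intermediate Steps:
c = 40088 (c = -2 + 40090 = 40088)
13450/20012 + c/(-7249) = 13450/20012 + 40088/(-7249) = 13450*(1/20012) + 40088*(-1/7249) = 6725/10006 - 40088/7249 = -352371003/72533494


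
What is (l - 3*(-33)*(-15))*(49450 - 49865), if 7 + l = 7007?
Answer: -2288725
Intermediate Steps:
l = 7000 (l = -7 + 7007 = 7000)
(l - 3*(-33)*(-15))*(49450 - 49865) = (7000 - 3*(-33)*(-15))*(49450 - 49865) = (7000 + 99*(-15))*(-415) = (7000 - 1485)*(-415) = 5515*(-415) = -2288725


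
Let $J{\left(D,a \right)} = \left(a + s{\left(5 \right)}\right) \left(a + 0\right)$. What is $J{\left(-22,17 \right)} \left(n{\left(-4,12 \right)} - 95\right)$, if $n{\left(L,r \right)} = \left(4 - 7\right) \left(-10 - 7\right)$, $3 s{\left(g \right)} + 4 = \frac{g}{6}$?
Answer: $- \frac{107338}{9} \approx -11926.0$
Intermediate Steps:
$s{\left(g \right)} = - \frac{4}{3} + \frac{g}{18}$ ($s{\left(g \right)} = - \frac{4}{3} + \frac{g \frac{1}{6}}{3} = - \frac{4}{3} + \frac{\frac{1}{6} g}{3} = - \frac{4}{3} + \frac{g}{18}$)
$n{\left(L,r \right)} = 51$ ($n{\left(L,r \right)} = \left(-3\right) \left(-17\right) = 51$)
$J{\left(D,a \right)} = a \left(- \frac{19}{18} + a\right)$ ($J{\left(D,a \right)} = \left(a + \left(- \frac{4}{3} + \frac{1}{18} \cdot 5\right)\right) \left(a + 0\right) = \left(a + \left(- \frac{4}{3} + \frac{5}{18}\right)\right) a = \left(a - \frac{19}{18}\right) a = \left(- \frac{19}{18} + a\right) a = a \left(- \frac{19}{18} + a\right)$)
$J{\left(-22,17 \right)} \left(n{\left(-4,12 \right)} - 95\right) = \frac{1}{18} \cdot 17 \left(-19 + 18 \cdot 17\right) \left(51 - 95\right) = \frac{1}{18} \cdot 17 \left(-19 + 306\right) \left(-44\right) = \frac{1}{18} \cdot 17 \cdot 287 \left(-44\right) = \frac{4879}{18} \left(-44\right) = - \frac{107338}{9}$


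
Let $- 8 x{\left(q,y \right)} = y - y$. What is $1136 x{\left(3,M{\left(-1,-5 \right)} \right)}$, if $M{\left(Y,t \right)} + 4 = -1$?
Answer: $0$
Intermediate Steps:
$M{\left(Y,t \right)} = -5$ ($M{\left(Y,t \right)} = -4 - 1 = -5$)
$x{\left(q,y \right)} = 0$ ($x{\left(q,y \right)} = - \frac{y - y}{8} = \left(- \frac{1}{8}\right) 0 = 0$)
$1136 x{\left(3,M{\left(-1,-5 \right)} \right)} = 1136 \cdot 0 = 0$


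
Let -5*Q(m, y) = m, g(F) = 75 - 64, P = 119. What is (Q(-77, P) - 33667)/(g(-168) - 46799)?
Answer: 28043/38990 ≈ 0.71924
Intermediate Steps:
g(F) = 11
Q(m, y) = -m/5
(Q(-77, P) - 33667)/(g(-168) - 46799) = (-⅕*(-77) - 33667)/(11 - 46799) = (77/5 - 33667)/(-46788) = -168258/5*(-1/46788) = 28043/38990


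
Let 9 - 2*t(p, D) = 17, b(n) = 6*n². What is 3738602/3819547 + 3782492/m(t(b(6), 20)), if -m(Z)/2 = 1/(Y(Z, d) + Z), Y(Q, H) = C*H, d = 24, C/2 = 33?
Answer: -11413450713449358/3819547 ≈ -2.9882e+9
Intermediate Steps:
C = 66 (C = 2*33 = 66)
t(p, D) = -4 (t(p, D) = 9/2 - ½*17 = 9/2 - 17/2 = -4)
Y(Q, H) = 66*H
m(Z) = -2/(1584 + Z) (m(Z) = -2/(66*24 + Z) = -2/(1584 + Z))
3738602/3819547 + 3782492/m(t(b(6), 20)) = 3738602/3819547 + 3782492/((-2/(1584 - 4))) = 3738602*(1/3819547) + 3782492/((-2/1580)) = 3738602/3819547 + 3782492/((-2*1/1580)) = 3738602/3819547 + 3782492/(-1/790) = 3738602/3819547 + 3782492*(-790) = 3738602/3819547 - 2988168680 = -11413450713449358/3819547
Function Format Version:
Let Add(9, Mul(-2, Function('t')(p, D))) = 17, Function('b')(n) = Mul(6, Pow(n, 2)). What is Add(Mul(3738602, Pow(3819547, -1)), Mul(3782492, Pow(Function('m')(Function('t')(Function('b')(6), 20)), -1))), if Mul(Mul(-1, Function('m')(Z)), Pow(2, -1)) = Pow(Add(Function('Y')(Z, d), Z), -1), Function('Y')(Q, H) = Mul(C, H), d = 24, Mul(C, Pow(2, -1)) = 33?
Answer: Rational(-11413450713449358, 3819547) ≈ -2.9882e+9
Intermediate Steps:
C = 66 (C = Mul(2, 33) = 66)
Function('t')(p, D) = -4 (Function('t')(p, D) = Add(Rational(9, 2), Mul(Rational(-1, 2), 17)) = Add(Rational(9, 2), Rational(-17, 2)) = -4)
Function('Y')(Q, H) = Mul(66, H)
Function('m')(Z) = Mul(-2, Pow(Add(1584, Z), -1)) (Function('m')(Z) = Mul(-2, Pow(Add(Mul(66, 24), Z), -1)) = Mul(-2, Pow(Add(1584, Z), -1)))
Add(Mul(3738602, Pow(3819547, -1)), Mul(3782492, Pow(Function('m')(Function('t')(Function('b')(6), 20)), -1))) = Add(Mul(3738602, Pow(3819547, -1)), Mul(3782492, Pow(Mul(-2, Pow(Add(1584, -4), -1)), -1))) = Add(Mul(3738602, Rational(1, 3819547)), Mul(3782492, Pow(Mul(-2, Pow(1580, -1)), -1))) = Add(Rational(3738602, 3819547), Mul(3782492, Pow(Mul(-2, Rational(1, 1580)), -1))) = Add(Rational(3738602, 3819547), Mul(3782492, Pow(Rational(-1, 790), -1))) = Add(Rational(3738602, 3819547), Mul(3782492, -790)) = Add(Rational(3738602, 3819547), -2988168680) = Rational(-11413450713449358, 3819547)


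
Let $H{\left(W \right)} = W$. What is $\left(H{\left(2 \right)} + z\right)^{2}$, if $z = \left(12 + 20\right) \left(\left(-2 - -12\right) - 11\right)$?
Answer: $900$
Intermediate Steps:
$z = -32$ ($z = 32 \left(\left(-2 + 12\right) - 11\right) = 32 \left(10 - 11\right) = 32 \left(-1\right) = -32$)
$\left(H{\left(2 \right)} + z\right)^{2} = \left(2 - 32\right)^{2} = \left(-30\right)^{2} = 900$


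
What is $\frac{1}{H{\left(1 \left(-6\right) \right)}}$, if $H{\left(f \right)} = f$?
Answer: $- \frac{1}{6} \approx -0.16667$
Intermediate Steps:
$\frac{1}{H{\left(1 \left(-6\right) \right)}} = \frac{1}{1 \left(-6\right)} = \frac{1}{-6} = - \frac{1}{6}$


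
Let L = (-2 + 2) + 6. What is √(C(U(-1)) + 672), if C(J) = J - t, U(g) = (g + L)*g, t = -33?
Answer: 10*√7 ≈ 26.458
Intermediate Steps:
L = 6 (L = 0 + 6 = 6)
U(g) = g*(6 + g) (U(g) = (g + 6)*g = (6 + g)*g = g*(6 + g))
C(J) = 33 + J (C(J) = J - 1*(-33) = J + 33 = 33 + J)
√(C(U(-1)) + 672) = √((33 - (6 - 1)) + 672) = √((33 - 1*5) + 672) = √((33 - 5) + 672) = √(28 + 672) = √700 = 10*√7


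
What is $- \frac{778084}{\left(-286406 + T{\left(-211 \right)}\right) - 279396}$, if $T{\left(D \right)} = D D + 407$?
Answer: $\frac{389042}{260437} \approx 1.4938$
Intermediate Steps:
$T{\left(D \right)} = 407 + D^{2}$ ($T{\left(D \right)} = D^{2} + 407 = 407 + D^{2}$)
$- \frac{778084}{\left(-286406 + T{\left(-211 \right)}\right) - 279396} = - \frac{778084}{\left(-286406 + \left(407 + \left(-211\right)^{2}\right)\right) - 279396} = - \frac{778084}{\left(-286406 + \left(407 + 44521\right)\right) - 279396} = - \frac{778084}{\left(-286406 + 44928\right) - 279396} = - \frac{778084}{-241478 - 279396} = - \frac{778084}{-520874} = \left(-778084\right) \left(- \frac{1}{520874}\right) = \frac{389042}{260437}$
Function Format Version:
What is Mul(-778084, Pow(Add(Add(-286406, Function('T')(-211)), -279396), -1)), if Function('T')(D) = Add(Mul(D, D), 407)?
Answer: Rational(389042, 260437) ≈ 1.4938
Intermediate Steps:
Function('T')(D) = Add(407, Pow(D, 2)) (Function('T')(D) = Add(Pow(D, 2), 407) = Add(407, Pow(D, 2)))
Mul(-778084, Pow(Add(Add(-286406, Function('T')(-211)), -279396), -1)) = Mul(-778084, Pow(Add(Add(-286406, Add(407, Pow(-211, 2))), -279396), -1)) = Mul(-778084, Pow(Add(Add(-286406, Add(407, 44521)), -279396), -1)) = Mul(-778084, Pow(Add(Add(-286406, 44928), -279396), -1)) = Mul(-778084, Pow(Add(-241478, -279396), -1)) = Mul(-778084, Pow(-520874, -1)) = Mul(-778084, Rational(-1, 520874)) = Rational(389042, 260437)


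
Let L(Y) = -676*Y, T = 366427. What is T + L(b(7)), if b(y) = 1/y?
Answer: 2564313/7 ≈ 3.6633e+5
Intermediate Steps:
T + L(b(7)) = 366427 - 676/7 = 2564313/7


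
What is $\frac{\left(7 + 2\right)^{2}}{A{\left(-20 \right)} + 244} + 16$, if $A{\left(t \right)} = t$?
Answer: $\frac{3665}{224} \approx 16.362$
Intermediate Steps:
$\frac{\left(7 + 2\right)^{2}}{A{\left(-20 \right)} + 244} + 16 = \frac{\left(7 + 2\right)^{2}}{-20 + 244} + 16 = \frac{9^{2}}{224} + 16 = \frac{1}{224} \cdot 81 + 16 = \frac{81}{224} + 16 = \frac{3665}{224}$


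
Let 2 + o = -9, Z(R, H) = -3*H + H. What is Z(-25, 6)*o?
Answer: 132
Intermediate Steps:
Z(R, H) = -2*H
o = -11 (o = -2 - 9 = -11)
Z(-25, 6)*o = -2*6*(-11) = -12*(-11) = 132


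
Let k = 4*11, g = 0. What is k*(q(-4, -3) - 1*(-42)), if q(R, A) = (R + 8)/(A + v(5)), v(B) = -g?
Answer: 5368/3 ≈ 1789.3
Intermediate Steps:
v(B) = 0 (v(B) = -1*0 = 0)
q(R, A) = (8 + R)/A (q(R, A) = (R + 8)/(A + 0) = (8 + R)/A)
k = 44
k*(q(-4, -3) - 1*(-42)) = 44*((8 - 4)/(-3) - 1*(-42)) = 44*(-⅓*4 + 42) = 44*(-4/3 + 42) = 44*(122/3) = 5368/3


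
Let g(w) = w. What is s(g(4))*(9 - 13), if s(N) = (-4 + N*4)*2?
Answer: -96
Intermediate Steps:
s(N) = -8 + 8*N (s(N) = (-4 + 4*N)*2 = -8 + 8*N)
s(g(4))*(9 - 13) = (-8 + 8*4)*(9 - 13) = (-8 + 32)*(-4) = 24*(-4) = -96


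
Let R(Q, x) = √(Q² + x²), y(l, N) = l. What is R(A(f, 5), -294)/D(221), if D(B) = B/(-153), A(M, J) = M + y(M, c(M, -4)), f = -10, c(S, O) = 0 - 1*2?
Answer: -18*√21709/13 ≈ -204.01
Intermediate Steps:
c(S, O) = -2 (c(S, O) = 0 - 2 = -2)
A(M, J) = 2*M (A(M, J) = M + M = 2*M)
D(B) = -B/153 (D(B) = B*(-1/153) = -B/153)
R(A(f, 5), -294)/D(221) = √((2*(-10))² + (-294)²)/((-1/153*221)) = √((-20)² + 86436)/(-13/9) = √(400 + 86436)*(-9/13) = √86836*(-9/13) = (2*√21709)*(-9/13) = -18*√21709/13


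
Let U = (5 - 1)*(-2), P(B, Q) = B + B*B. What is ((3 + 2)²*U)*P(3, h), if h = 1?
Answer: -2400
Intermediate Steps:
P(B, Q) = B + B²
U = -8 (U = 4*(-2) = -8)
((3 + 2)²*U)*P(3, h) = ((3 + 2)²*(-8))*(3*(1 + 3)) = (5²*(-8))*(3*4) = (25*(-8))*12 = -200*12 = -2400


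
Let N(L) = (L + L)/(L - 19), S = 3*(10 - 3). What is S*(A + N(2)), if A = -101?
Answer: -36141/17 ≈ -2125.9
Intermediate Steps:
S = 21 (S = 3*7 = 21)
N(L) = 2*L/(-19 + L) (N(L) = (2*L)/(-19 + L) = 2*L/(-19 + L))
S*(A + N(2)) = 21*(-101 + 2*2/(-19 + 2)) = 21*(-101 + 2*2/(-17)) = 21*(-101 + 2*2*(-1/17)) = 21*(-101 - 4/17) = 21*(-1721/17) = -36141/17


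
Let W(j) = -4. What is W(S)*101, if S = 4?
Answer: -404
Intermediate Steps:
W(S)*101 = -4*101 = -404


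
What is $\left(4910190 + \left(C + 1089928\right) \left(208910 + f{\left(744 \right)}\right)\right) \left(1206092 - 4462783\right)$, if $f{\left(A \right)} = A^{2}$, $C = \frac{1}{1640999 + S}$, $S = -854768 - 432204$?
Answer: $- \frac{958125513562403050687432}{354027} \approx -2.7064 \cdot 10^{18}$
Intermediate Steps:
$S = -1286972$ ($S = -854768 - 432204 = -1286972$)
$C = \frac{1}{354027}$ ($C = \frac{1}{1640999 - 1286972} = \frac{1}{354027} \approx 2.8246 \cdot 10^{-6}$)
$\left(4910190 + \left(C + 1089928\right) \left(208910 + f{\left(744 \right)}\right)\right) \left(1206092 - 4462783\right) = \left(4910190 + \left(\frac{1}{354027} + 1089928\right) \left(208910 + 744^{2}\right)\right) \left(1206092 - 4462783\right) = \left(4910190 + \frac{385863940057 \left(208910 + 553536\right)}{354027}\right) \left(-3256691\right) = \left(4910190 + \frac{385863940057}{354027} \cdot 762446\right) \left(-3256691\right) = \left(4910190 + \frac{294200417640699422}{354027}\right) \left(-3256691\right) = \frac{294202155980534552}{354027} \left(-3256691\right) = - \frac{958125513562403050687432}{354027}$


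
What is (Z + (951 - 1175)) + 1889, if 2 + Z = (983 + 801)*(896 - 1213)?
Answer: -563865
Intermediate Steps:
Z = -565530 (Z = -2 + (983 + 801)*(896 - 1213) = -2 + 1784*(-317) = -2 - 565528 = -565530)
(Z + (951 - 1175)) + 1889 = (-565530 + (951 - 1175)) + 1889 = (-565530 - 224) + 1889 = -565754 + 1889 = -563865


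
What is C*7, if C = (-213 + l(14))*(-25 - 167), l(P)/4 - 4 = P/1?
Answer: 189504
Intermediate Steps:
l(P) = 16 + 4*P (l(P) = 16 + 4*(P/1) = 16 + 4*(P*1) = 16 + 4*P)
C = 27072 (C = (-213 + (16 + 4*14))*(-25 - 167) = (-213 + (16 + 56))*(-192) = (-213 + 72)*(-192) = -141*(-192) = 27072)
C*7 = 27072*7 = 189504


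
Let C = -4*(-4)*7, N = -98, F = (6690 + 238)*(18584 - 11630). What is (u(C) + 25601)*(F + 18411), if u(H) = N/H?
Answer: 9870532266123/8 ≈ 1.2338e+12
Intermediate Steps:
F = 48177312 (F = 6928*6954 = 48177312)
C = 112 (C = 16*7 = 112)
u(H) = -98/H
(u(C) + 25601)*(F + 18411) = (-98/112 + 25601)*(48177312 + 18411) = (-98*1/112 + 25601)*48195723 = (-7/8 + 25601)*48195723 = (204801/8)*48195723 = 9870532266123/8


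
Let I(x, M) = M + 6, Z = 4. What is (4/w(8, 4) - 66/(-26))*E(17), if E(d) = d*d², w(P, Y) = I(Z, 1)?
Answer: 1390379/91 ≈ 15279.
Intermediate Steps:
I(x, M) = 6 + M
w(P, Y) = 7 (w(P, Y) = 6 + 1 = 7)
E(d) = d³
(4/w(8, 4) - 66/(-26))*E(17) = (4/7 - 66/(-26))*17³ = (4*(⅐) - 66*(-1/26))*4913 = (4/7 + 33/13)*4913 = (283/91)*4913 = 1390379/91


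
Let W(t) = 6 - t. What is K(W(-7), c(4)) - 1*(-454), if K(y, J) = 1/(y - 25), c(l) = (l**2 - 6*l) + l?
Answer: 5447/12 ≈ 453.92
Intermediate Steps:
c(l) = l**2 - 5*l
K(y, J) = 1/(-25 + y)
K(W(-7), c(4)) - 1*(-454) = 1/(-25 + (6 - 1*(-7))) - 1*(-454) = 1/(-25 + (6 + 7)) + 454 = 1/(-25 + 13) + 454 = 1/(-12) + 454 = -1/12 + 454 = 5447/12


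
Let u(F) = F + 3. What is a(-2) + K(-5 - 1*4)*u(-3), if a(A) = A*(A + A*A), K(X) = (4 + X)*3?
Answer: -4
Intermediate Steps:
K(X) = 12 + 3*X
u(F) = 3 + F
a(A) = A*(A + A²)
a(-2) + K(-5 - 1*4)*u(-3) = (-2)²*(1 - 2) + (12 + 3*(-5 - 1*4))*(3 - 3) = 4*(-1) + (12 + 3*(-5 - 4))*0 = -4 + (12 + 3*(-9))*0 = -4 + (12 - 27)*0 = -4 - 15*0 = -4 + 0 = -4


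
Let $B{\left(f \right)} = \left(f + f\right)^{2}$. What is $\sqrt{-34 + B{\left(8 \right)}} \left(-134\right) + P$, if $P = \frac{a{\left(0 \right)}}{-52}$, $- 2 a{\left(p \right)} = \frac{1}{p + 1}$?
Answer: $\frac{1}{104} - 134 \sqrt{222} \approx -1996.5$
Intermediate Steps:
$B{\left(f \right)} = 4 f^{2}$ ($B{\left(f \right)} = \left(2 f\right)^{2} = 4 f^{2}$)
$a{\left(p \right)} = - \frac{1}{2 \left(1 + p\right)}$ ($a{\left(p \right)} = - \frac{1}{2 \left(p + 1\right)} = - \frac{1}{2 \left(1 + p\right)}$)
$P = \frac{1}{104}$ ($P = \frac{\left(-1\right) \frac{1}{2 + 2 \cdot 0}}{-52} = - \frac{1}{2 + 0} \left(- \frac{1}{52}\right) = - \frac{1}{2} \left(- \frac{1}{52}\right) = \left(-1\right) \frac{1}{2} \left(- \frac{1}{52}\right) = \left(- \frac{1}{2}\right) \left(- \frac{1}{52}\right) = \frac{1}{104} \approx 0.0096154$)
$\sqrt{-34 + B{\left(8 \right)}} \left(-134\right) + P = \sqrt{-34 + 4 \cdot 8^{2}} \left(-134\right) + \frac{1}{104} = \sqrt{-34 + 4 \cdot 64} \left(-134\right) + \frac{1}{104} = \sqrt{-34 + 256} \left(-134\right) + \frac{1}{104} = \sqrt{222} \left(-134\right) + \frac{1}{104} = - 134 \sqrt{222} + \frac{1}{104} = \frac{1}{104} - 134 \sqrt{222}$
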